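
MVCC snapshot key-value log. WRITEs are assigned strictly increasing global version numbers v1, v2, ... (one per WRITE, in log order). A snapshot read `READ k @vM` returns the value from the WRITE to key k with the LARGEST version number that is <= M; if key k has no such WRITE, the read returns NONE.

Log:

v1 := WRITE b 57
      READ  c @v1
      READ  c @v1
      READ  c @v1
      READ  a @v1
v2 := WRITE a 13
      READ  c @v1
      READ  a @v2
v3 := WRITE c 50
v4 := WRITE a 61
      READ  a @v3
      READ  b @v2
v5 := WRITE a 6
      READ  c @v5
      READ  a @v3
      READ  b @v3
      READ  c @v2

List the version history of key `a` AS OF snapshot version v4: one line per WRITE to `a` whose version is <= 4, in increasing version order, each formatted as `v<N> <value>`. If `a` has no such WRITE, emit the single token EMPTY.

Answer: v2 13
v4 61

Derivation:
Scan writes for key=a with version <= 4:
  v1 WRITE b 57 -> skip
  v2 WRITE a 13 -> keep
  v3 WRITE c 50 -> skip
  v4 WRITE a 61 -> keep
  v5 WRITE a 6 -> drop (> snap)
Collected: [(2, 13), (4, 61)]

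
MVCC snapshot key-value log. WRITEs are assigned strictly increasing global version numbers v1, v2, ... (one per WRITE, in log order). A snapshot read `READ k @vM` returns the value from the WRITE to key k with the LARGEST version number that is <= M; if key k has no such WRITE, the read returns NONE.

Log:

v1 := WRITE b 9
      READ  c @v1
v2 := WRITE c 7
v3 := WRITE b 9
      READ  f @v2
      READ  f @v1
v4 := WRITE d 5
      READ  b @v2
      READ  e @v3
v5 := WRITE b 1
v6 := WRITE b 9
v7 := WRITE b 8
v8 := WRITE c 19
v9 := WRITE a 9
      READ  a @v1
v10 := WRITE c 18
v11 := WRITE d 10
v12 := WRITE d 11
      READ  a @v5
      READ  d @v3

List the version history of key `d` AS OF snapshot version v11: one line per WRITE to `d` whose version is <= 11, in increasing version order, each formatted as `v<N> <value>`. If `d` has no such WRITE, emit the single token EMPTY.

Scan writes for key=d with version <= 11:
  v1 WRITE b 9 -> skip
  v2 WRITE c 7 -> skip
  v3 WRITE b 9 -> skip
  v4 WRITE d 5 -> keep
  v5 WRITE b 1 -> skip
  v6 WRITE b 9 -> skip
  v7 WRITE b 8 -> skip
  v8 WRITE c 19 -> skip
  v9 WRITE a 9 -> skip
  v10 WRITE c 18 -> skip
  v11 WRITE d 10 -> keep
  v12 WRITE d 11 -> drop (> snap)
Collected: [(4, 5), (11, 10)]

Answer: v4 5
v11 10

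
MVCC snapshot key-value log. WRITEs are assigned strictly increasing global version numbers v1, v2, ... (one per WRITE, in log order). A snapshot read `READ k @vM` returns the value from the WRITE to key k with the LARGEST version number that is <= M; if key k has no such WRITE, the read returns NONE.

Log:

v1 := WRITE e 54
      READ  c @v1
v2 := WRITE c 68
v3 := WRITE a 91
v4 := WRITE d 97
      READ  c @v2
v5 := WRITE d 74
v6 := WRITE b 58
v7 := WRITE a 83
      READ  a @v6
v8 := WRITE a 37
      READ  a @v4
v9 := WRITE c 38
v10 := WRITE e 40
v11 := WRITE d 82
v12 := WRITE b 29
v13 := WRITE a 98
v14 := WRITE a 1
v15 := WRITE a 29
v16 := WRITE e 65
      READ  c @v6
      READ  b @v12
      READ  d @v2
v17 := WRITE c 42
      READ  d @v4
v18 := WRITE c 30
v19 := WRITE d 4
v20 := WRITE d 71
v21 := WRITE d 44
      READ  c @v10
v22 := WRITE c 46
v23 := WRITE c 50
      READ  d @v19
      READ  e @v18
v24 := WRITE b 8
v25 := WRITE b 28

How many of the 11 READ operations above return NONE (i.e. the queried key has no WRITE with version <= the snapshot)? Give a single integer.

Answer: 2

Derivation:
v1: WRITE e=54  (e history now [(1, 54)])
READ c @v1: history=[] -> no version <= 1 -> NONE
v2: WRITE c=68  (c history now [(2, 68)])
v3: WRITE a=91  (a history now [(3, 91)])
v4: WRITE d=97  (d history now [(4, 97)])
READ c @v2: history=[(2, 68)] -> pick v2 -> 68
v5: WRITE d=74  (d history now [(4, 97), (5, 74)])
v6: WRITE b=58  (b history now [(6, 58)])
v7: WRITE a=83  (a history now [(3, 91), (7, 83)])
READ a @v6: history=[(3, 91), (7, 83)] -> pick v3 -> 91
v8: WRITE a=37  (a history now [(3, 91), (7, 83), (8, 37)])
READ a @v4: history=[(3, 91), (7, 83), (8, 37)] -> pick v3 -> 91
v9: WRITE c=38  (c history now [(2, 68), (9, 38)])
v10: WRITE e=40  (e history now [(1, 54), (10, 40)])
v11: WRITE d=82  (d history now [(4, 97), (5, 74), (11, 82)])
v12: WRITE b=29  (b history now [(6, 58), (12, 29)])
v13: WRITE a=98  (a history now [(3, 91), (7, 83), (8, 37), (13, 98)])
v14: WRITE a=1  (a history now [(3, 91), (7, 83), (8, 37), (13, 98), (14, 1)])
v15: WRITE a=29  (a history now [(3, 91), (7, 83), (8, 37), (13, 98), (14, 1), (15, 29)])
v16: WRITE e=65  (e history now [(1, 54), (10, 40), (16, 65)])
READ c @v6: history=[(2, 68), (9, 38)] -> pick v2 -> 68
READ b @v12: history=[(6, 58), (12, 29)] -> pick v12 -> 29
READ d @v2: history=[(4, 97), (5, 74), (11, 82)] -> no version <= 2 -> NONE
v17: WRITE c=42  (c history now [(2, 68), (9, 38), (17, 42)])
READ d @v4: history=[(4, 97), (5, 74), (11, 82)] -> pick v4 -> 97
v18: WRITE c=30  (c history now [(2, 68), (9, 38), (17, 42), (18, 30)])
v19: WRITE d=4  (d history now [(4, 97), (5, 74), (11, 82), (19, 4)])
v20: WRITE d=71  (d history now [(4, 97), (5, 74), (11, 82), (19, 4), (20, 71)])
v21: WRITE d=44  (d history now [(4, 97), (5, 74), (11, 82), (19, 4), (20, 71), (21, 44)])
READ c @v10: history=[(2, 68), (9, 38), (17, 42), (18, 30)] -> pick v9 -> 38
v22: WRITE c=46  (c history now [(2, 68), (9, 38), (17, 42), (18, 30), (22, 46)])
v23: WRITE c=50  (c history now [(2, 68), (9, 38), (17, 42), (18, 30), (22, 46), (23, 50)])
READ d @v19: history=[(4, 97), (5, 74), (11, 82), (19, 4), (20, 71), (21, 44)] -> pick v19 -> 4
READ e @v18: history=[(1, 54), (10, 40), (16, 65)] -> pick v16 -> 65
v24: WRITE b=8  (b history now [(6, 58), (12, 29), (24, 8)])
v25: WRITE b=28  (b history now [(6, 58), (12, 29), (24, 8), (25, 28)])
Read results in order: ['NONE', '68', '91', '91', '68', '29', 'NONE', '97', '38', '4', '65']
NONE count = 2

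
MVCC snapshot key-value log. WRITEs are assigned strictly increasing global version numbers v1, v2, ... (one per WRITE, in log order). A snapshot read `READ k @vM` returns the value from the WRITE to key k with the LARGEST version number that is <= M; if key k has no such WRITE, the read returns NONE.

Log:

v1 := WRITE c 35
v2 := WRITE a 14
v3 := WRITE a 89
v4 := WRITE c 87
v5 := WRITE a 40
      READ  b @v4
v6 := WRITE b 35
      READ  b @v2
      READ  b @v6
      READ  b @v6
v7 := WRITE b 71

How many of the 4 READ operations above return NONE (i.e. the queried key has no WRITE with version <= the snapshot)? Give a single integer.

Answer: 2

Derivation:
v1: WRITE c=35  (c history now [(1, 35)])
v2: WRITE a=14  (a history now [(2, 14)])
v3: WRITE a=89  (a history now [(2, 14), (3, 89)])
v4: WRITE c=87  (c history now [(1, 35), (4, 87)])
v5: WRITE a=40  (a history now [(2, 14), (3, 89), (5, 40)])
READ b @v4: history=[] -> no version <= 4 -> NONE
v6: WRITE b=35  (b history now [(6, 35)])
READ b @v2: history=[(6, 35)] -> no version <= 2 -> NONE
READ b @v6: history=[(6, 35)] -> pick v6 -> 35
READ b @v6: history=[(6, 35)] -> pick v6 -> 35
v7: WRITE b=71  (b history now [(6, 35), (7, 71)])
Read results in order: ['NONE', 'NONE', '35', '35']
NONE count = 2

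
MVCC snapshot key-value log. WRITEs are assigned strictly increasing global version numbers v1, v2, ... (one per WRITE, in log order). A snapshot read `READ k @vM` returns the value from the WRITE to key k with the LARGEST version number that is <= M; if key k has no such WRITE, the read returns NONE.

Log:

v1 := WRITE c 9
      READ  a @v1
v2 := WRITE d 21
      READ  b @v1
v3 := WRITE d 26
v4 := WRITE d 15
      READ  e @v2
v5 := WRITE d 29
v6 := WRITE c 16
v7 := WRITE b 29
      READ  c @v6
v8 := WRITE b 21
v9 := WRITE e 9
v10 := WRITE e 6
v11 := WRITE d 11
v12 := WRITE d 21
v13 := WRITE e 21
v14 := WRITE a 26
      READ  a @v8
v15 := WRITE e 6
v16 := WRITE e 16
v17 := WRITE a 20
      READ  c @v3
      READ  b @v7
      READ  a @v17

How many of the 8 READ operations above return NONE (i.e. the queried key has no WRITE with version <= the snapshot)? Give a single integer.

Answer: 4

Derivation:
v1: WRITE c=9  (c history now [(1, 9)])
READ a @v1: history=[] -> no version <= 1 -> NONE
v2: WRITE d=21  (d history now [(2, 21)])
READ b @v1: history=[] -> no version <= 1 -> NONE
v3: WRITE d=26  (d history now [(2, 21), (3, 26)])
v4: WRITE d=15  (d history now [(2, 21), (3, 26), (4, 15)])
READ e @v2: history=[] -> no version <= 2 -> NONE
v5: WRITE d=29  (d history now [(2, 21), (3, 26), (4, 15), (5, 29)])
v6: WRITE c=16  (c history now [(1, 9), (6, 16)])
v7: WRITE b=29  (b history now [(7, 29)])
READ c @v6: history=[(1, 9), (6, 16)] -> pick v6 -> 16
v8: WRITE b=21  (b history now [(7, 29), (8, 21)])
v9: WRITE e=9  (e history now [(9, 9)])
v10: WRITE e=6  (e history now [(9, 9), (10, 6)])
v11: WRITE d=11  (d history now [(2, 21), (3, 26), (4, 15), (5, 29), (11, 11)])
v12: WRITE d=21  (d history now [(2, 21), (3, 26), (4, 15), (5, 29), (11, 11), (12, 21)])
v13: WRITE e=21  (e history now [(9, 9), (10, 6), (13, 21)])
v14: WRITE a=26  (a history now [(14, 26)])
READ a @v8: history=[(14, 26)] -> no version <= 8 -> NONE
v15: WRITE e=6  (e history now [(9, 9), (10, 6), (13, 21), (15, 6)])
v16: WRITE e=16  (e history now [(9, 9), (10, 6), (13, 21), (15, 6), (16, 16)])
v17: WRITE a=20  (a history now [(14, 26), (17, 20)])
READ c @v3: history=[(1, 9), (6, 16)] -> pick v1 -> 9
READ b @v7: history=[(7, 29), (8, 21)] -> pick v7 -> 29
READ a @v17: history=[(14, 26), (17, 20)] -> pick v17 -> 20
Read results in order: ['NONE', 'NONE', 'NONE', '16', 'NONE', '9', '29', '20']
NONE count = 4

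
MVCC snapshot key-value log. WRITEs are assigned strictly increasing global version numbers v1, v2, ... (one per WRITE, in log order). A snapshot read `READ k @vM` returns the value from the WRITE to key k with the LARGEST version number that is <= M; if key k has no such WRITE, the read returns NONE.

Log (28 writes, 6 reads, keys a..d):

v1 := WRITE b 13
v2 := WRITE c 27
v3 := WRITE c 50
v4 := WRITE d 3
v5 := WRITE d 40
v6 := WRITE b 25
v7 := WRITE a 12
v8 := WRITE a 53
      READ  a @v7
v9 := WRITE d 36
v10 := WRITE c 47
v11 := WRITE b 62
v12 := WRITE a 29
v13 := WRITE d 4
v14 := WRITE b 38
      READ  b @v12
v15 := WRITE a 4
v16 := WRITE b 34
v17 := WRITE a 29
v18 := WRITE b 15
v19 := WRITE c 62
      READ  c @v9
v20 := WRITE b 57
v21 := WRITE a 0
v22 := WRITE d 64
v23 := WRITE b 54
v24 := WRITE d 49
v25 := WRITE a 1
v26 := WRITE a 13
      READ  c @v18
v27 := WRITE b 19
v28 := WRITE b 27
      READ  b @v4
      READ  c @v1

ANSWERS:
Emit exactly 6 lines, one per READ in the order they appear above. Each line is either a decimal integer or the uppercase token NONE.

v1: WRITE b=13  (b history now [(1, 13)])
v2: WRITE c=27  (c history now [(2, 27)])
v3: WRITE c=50  (c history now [(2, 27), (3, 50)])
v4: WRITE d=3  (d history now [(4, 3)])
v5: WRITE d=40  (d history now [(4, 3), (5, 40)])
v6: WRITE b=25  (b history now [(1, 13), (6, 25)])
v7: WRITE a=12  (a history now [(7, 12)])
v8: WRITE a=53  (a history now [(7, 12), (8, 53)])
READ a @v7: history=[(7, 12), (8, 53)] -> pick v7 -> 12
v9: WRITE d=36  (d history now [(4, 3), (5, 40), (9, 36)])
v10: WRITE c=47  (c history now [(2, 27), (3, 50), (10, 47)])
v11: WRITE b=62  (b history now [(1, 13), (6, 25), (11, 62)])
v12: WRITE a=29  (a history now [(7, 12), (8, 53), (12, 29)])
v13: WRITE d=4  (d history now [(4, 3), (5, 40), (9, 36), (13, 4)])
v14: WRITE b=38  (b history now [(1, 13), (6, 25), (11, 62), (14, 38)])
READ b @v12: history=[(1, 13), (6, 25), (11, 62), (14, 38)] -> pick v11 -> 62
v15: WRITE a=4  (a history now [(7, 12), (8, 53), (12, 29), (15, 4)])
v16: WRITE b=34  (b history now [(1, 13), (6, 25), (11, 62), (14, 38), (16, 34)])
v17: WRITE a=29  (a history now [(7, 12), (8, 53), (12, 29), (15, 4), (17, 29)])
v18: WRITE b=15  (b history now [(1, 13), (6, 25), (11, 62), (14, 38), (16, 34), (18, 15)])
v19: WRITE c=62  (c history now [(2, 27), (3, 50), (10, 47), (19, 62)])
READ c @v9: history=[(2, 27), (3, 50), (10, 47), (19, 62)] -> pick v3 -> 50
v20: WRITE b=57  (b history now [(1, 13), (6, 25), (11, 62), (14, 38), (16, 34), (18, 15), (20, 57)])
v21: WRITE a=0  (a history now [(7, 12), (8, 53), (12, 29), (15, 4), (17, 29), (21, 0)])
v22: WRITE d=64  (d history now [(4, 3), (5, 40), (9, 36), (13, 4), (22, 64)])
v23: WRITE b=54  (b history now [(1, 13), (6, 25), (11, 62), (14, 38), (16, 34), (18, 15), (20, 57), (23, 54)])
v24: WRITE d=49  (d history now [(4, 3), (5, 40), (9, 36), (13, 4), (22, 64), (24, 49)])
v25: WRITE a=1  (a history now [(7, 12), (8, 53), (12, 29), (15, 4), (17, 29), (21, 0), (25, 1)])
v26: WRITE a=13  (a history now [(7, 12), (8, 53), (12, 29), (15, 4), (17, 29), (21, 0), (25, 1), (26, 13)])
READ c @v18: history=[(2, 27), (3, 50), (10, 47), (19, 62)] -> pick v10 -> 47
v27: WRITE b=19  (b history now [(1, 13), (6, 25), (11, 62), (14, 38), (16, 34), (18, 15), (20, 57), (23, 54), (27, 19)])
v28: WRITE b=27  (b history now [(1, 13), (6, 25), (11, 62), (14, 38), (16, 34), (18, 15), (20, 57), (23, 54), (27, 19), (28, 27)])
READ b @v4: history=[(1, 13), (6, 25), (11, 62), (14, 38), (16, 34), (18, 15), (20, 57), (23, 54), (27, 19), (28, 27)] -> pick v1 -> 13
READ c @v1: history=[(2, 27), (3, 50), (10, 47), (19, 62)] -> no version <= 1 -> NONE

Answer: 12
62
50
47
13
NONE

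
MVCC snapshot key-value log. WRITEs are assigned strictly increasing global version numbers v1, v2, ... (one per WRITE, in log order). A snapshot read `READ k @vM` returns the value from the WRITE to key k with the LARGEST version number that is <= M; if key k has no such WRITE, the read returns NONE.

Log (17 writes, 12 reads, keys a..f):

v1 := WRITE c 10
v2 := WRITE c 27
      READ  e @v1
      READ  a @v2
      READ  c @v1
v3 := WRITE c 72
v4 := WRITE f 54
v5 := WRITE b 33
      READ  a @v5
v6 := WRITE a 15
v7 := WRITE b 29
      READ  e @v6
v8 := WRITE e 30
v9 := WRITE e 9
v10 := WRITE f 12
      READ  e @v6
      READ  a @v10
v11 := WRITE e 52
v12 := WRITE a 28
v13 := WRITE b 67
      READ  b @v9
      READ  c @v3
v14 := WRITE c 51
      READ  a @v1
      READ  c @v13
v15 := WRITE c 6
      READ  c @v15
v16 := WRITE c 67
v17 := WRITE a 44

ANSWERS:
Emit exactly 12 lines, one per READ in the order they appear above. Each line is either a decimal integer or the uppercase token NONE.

v1: WRITE c=10  (c history now [(1, 10)])
v2: WRITE c=27  (c history now [(1, 10), (2, 27)])
READ e @v1: history=[] -> no version <= 1 -> NONE
READ a @v2: history=[] -> no version <= 2 -> NONE
READ c @v1: history=[(1, 10), (2, 27)] -> pick v1 -> 10
v3: WRITE c=72  (c history now [(1, 10), (2, 27), (3, 72)])
v4: WRITE f=54  (f history now [(4, 54)])
v5: WRITE b=33  (b history now [(5, 33)])
READ a @v5: history=[] -> no version <= 5 -> NONE
v6: WRITE a=15  (a history now [(6, 15)])
v7: WRITE b=29  (b history now [(5, 33), (7, 29)])
READ e @v6: history=[] -> no version <= 6 -> NONE
v8: WRITE e=30  (e history now [(8, 30)])
v9: WRITE e=9  (e history now [(8, 30), (9, 9)])
v10: WRITE f=12  (f history now [(4, 54), (10, 12)])
READ e @v6: history=[(8, 30), (9, 9)] -> no version <= 6 -> NONE
READ a @v10: history=[(6, 15)] -> pick v6 -> 15
v11: WRITE e=52  (e history now [(8, 30), (9, 9), (11, 52)])
v12: WRITE a=28  (a history now [(6, 15), (12, 28)])
v13: WRITE b=67  (b history now [(5, 33), (7, 29), (13, 67)])
READ b @v9: history=[(5, 33), (7, 29), (13, 67)] -> pick v7 -> 29
READ c @v3: history=[(1, 10), (2, 27), (3, 72)] -> pick v3 -> 72
v14: WRITE c=51  (c history now [(1, 10), (2, 27), (3, 72), (14, 51)])
READ a @v1: history=[(6, 15), (12, 28)] -> no version <= 1 -> NONE
READ c @v13: history=[(1, 10), (2, 27), (3, 72), (14, 51)] -> pick v3 -> 72
v15: WRITE c=6  (c history now [(1, 10), (2, 27), (3, 72), (14, 51), (15, 6)])
READ c @v15: history=[(1, 10), (2, 27), (3, 72), (14, 51), (15, 6)] -> pick v15 -> 6
v16: WRITE c=67  (c history now [(1, 10), (2, 27), (3, 72), (14, 51), (15, 6), (16, 67)])
v17: WRITE a=44  (a history now [(6, 15), (12, 28), (17, 44)])

Answer: NONE
NONE
10
NONE
NONE
NONE
15
29
72
NONE
72
6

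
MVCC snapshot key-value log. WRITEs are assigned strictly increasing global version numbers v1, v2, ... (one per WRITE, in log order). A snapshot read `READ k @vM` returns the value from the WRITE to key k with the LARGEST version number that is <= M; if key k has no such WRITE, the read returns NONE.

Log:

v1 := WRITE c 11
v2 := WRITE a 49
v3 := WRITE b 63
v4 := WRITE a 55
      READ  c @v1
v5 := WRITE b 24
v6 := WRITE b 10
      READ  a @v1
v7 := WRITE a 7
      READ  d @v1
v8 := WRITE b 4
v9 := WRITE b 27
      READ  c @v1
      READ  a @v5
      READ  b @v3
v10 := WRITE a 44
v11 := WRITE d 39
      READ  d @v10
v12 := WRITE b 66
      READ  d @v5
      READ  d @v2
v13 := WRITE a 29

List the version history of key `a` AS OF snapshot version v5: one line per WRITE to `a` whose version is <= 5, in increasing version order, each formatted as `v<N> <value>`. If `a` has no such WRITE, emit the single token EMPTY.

Answer: v2 49
v4 55

Derivation:
Scan writes for key=a with version <= 5:
  v1 WRITE c 11 -> skip
  v2 WRITE a 49 -> keep
  v3 WRITE b 63 -> skip
  v4 WRITE a 55 -> keep
  v5 WRITE b 24 -> skip
  v6 WRITE b 10 -> skip
  v7 WRITE a 7 -> drop (> snap)
  v8 WRITE b 4 -> skip
  v9 WRITE b 27 -> skip
  v10 WRITE a 44 -> drop (> snap)
  v11 WRITE d 39 -> skip
  v12 WRITE b 66 -> skip
  v13 WRITE a 29 -> drop (> snap)
Collected: [(2, 49), (4, 55)]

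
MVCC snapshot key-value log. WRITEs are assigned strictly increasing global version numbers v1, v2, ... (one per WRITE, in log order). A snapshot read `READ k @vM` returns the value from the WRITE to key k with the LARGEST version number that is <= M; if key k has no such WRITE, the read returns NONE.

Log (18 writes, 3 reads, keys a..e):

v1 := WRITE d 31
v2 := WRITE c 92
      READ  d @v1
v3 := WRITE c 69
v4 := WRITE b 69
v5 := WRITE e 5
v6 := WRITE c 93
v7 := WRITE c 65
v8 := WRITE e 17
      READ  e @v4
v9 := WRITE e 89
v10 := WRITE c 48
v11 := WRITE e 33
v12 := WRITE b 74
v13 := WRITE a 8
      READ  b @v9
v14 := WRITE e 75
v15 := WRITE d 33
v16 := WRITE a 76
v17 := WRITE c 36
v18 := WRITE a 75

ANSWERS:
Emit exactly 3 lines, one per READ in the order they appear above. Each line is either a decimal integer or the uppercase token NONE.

Answer: 31
NONE
69

Derivation:
v1: WRITE d=31  (d history now [(1, 31)])
v2: WRITE c=92  (c history now [(2, 92)])
READ d @v1: history=[(1, 31)] -> pick v1 -> 31
v3: WRITE c=69  (c history now [(2, 92), (3, 69)])
v4: WRITE b=69  (b history now [(4, 69)])
v5: WRITE e=5  (e history now [(5, 5)])
v6: WRITE c=93  (c history now [(2, 92), (3, 69), (6, 93)])
v7: WRITE c=65  (c history now [(2, 92), (3, 69), (6, 93), (7, 65)])
v8: WRITE e=17  (e history now [(5, 5), (8, 17)])
READ e @v4: history=[(5, 5), (8, 17)] -> no version <= 4 -> NONE
v9: WRITE e=89  (e history now [(5, 5), (8, 17), (9, 89)])
v10: WRITE c=48  (c history now [(2, 92), (3, 69), (6, 93), (7, 65), (10, 48)])
v11: WRITE e=33  (e history now [(5, 5), (8, 17), (9, 89), (11, 33)])
v12: WRITE b=74  (b history now [(4, 69), (12, 74)])
v13: WRITE a=8  (a history now [(13, 8)])
READ b @v9: history=[(4, 69), (12, 74)] -> pick v4 -> 69
v14: WRITE e=75  (e history now [(5, 5), (8, 17), (9, 89), (11, 33), (14, 75)])
v15: WRITE d=33  (d history now [(1, 31), (15, 33)])
v16: WRITE a=76  (a history now [(13, 8), (16, 76)])
v17: WRITE c=36  (c history now [(2, 92), (3, 69), (6, 93), (7, 65), (10, 48), (17, 36)])
v18: WRITE a=75  (a history now [(13, 8), (16, 76), (18, 75)])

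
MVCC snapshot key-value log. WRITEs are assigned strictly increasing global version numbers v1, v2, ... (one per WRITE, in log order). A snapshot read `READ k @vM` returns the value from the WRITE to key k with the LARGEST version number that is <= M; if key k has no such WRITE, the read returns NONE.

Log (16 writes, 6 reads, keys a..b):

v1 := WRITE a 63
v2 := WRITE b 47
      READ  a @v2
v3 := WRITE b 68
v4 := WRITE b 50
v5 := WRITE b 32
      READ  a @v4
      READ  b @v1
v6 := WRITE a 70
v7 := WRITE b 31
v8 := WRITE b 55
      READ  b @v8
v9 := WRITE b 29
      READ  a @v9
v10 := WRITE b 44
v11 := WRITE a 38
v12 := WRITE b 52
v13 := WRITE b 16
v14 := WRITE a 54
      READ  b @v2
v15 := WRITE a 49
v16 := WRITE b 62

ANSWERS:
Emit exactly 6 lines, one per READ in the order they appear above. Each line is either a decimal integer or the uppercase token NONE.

Answer: 63
63
NONE
55
70
47

Derivation:
v1: WRITE a=63  (a history now [(1, 63)])
v2: WRITE b=47  (b history now [(2, 47)])
READ a @v2: history=[(1, 63)] -> pick v1 -> 63
v3: WRITE b=68  (b history now [(2, 47), (3, 68)])
v4: WRITE b=50  (b history now [(2, 47), (3, 68), (4, 50)])
v5: WRITE b=32  (b history now [(2, 47), (3, 68), (4, 50), (5, 32)])
READ a @v4: history=[(1, 63)] -> pick v1 -> 63
READ b @v1: history=[(2, 47), (3, 68), (4, 50), (5, 32)] -> no version <= 1 -> NONE
v6: WRITE a=70  (a history now [(1, 63), (6, 70)])
v7: WRITE b=31  (b history now [(2, 47), (3, 68), (4, 50), (5, 32), (7, 31)])
v8: WRITE b=55  (b history now [(2, 47), (3, 68), (4, 50), (5, 32), (7, 31), (8, 55)])
READ b @v8: history=[(2, 47), (3, 68), (4, 50), (5, 32), (7, 31), (8, 55)] -> pick v8 -> 55
v9: WRITE b=29  (b history now [(2, 47), (3, 68), (4, 50), (5, 32), (7, 31), (8, 55), (9, 29)])
READ a @v9: history=[(1, 63), (6, 70)] -> pick v6 -> 70
v10: WRITE b=44  (b history now [(2, 47), (3, 68), (4, 50), (5, 32), (7, 31), (8, 55), (9, 29), (10, 44)])
v11: WRITE a=38  (a history now [(1, 63), (6, 70), (11, 38)])
v12: WRITE b=52  (b history now [(2, 47), (3, 68), (4, 50), (5, 32), (7, 31), (8, 55), (9, 29), (10, 44), (12, 52)])
v13: WRITE b=16  (b history now [(2, 47), (3, 68), (4, 50), (5, 32), (7, 31), (8, 55), (9, 29), (10, 44), (12, 52), (13, 16)])
v14: WRITE a=54  (a history now [(1, 63), (6, 70), (11, 38), (14, 54)])
READ b @v2: history=[(2, 47), (3, 68), (4, 50), (5, 32), (7, 31), (8, 55), (9, 29), (10, 44), (12, 52), (13, 16)] -> pick v2 -> 47
v15: WRITE a=49  (a history now [(1, 63), (6, 70), (11, 38), (14, 54), (15, 49)])
v16: WRITE b=62  (b history now [(2, 47), (3, 68), (4, 50), (5, 32), (7, 31), (8, 55), (9, 29), (10, 44), (12, 52), (13, 16), (16, 62)])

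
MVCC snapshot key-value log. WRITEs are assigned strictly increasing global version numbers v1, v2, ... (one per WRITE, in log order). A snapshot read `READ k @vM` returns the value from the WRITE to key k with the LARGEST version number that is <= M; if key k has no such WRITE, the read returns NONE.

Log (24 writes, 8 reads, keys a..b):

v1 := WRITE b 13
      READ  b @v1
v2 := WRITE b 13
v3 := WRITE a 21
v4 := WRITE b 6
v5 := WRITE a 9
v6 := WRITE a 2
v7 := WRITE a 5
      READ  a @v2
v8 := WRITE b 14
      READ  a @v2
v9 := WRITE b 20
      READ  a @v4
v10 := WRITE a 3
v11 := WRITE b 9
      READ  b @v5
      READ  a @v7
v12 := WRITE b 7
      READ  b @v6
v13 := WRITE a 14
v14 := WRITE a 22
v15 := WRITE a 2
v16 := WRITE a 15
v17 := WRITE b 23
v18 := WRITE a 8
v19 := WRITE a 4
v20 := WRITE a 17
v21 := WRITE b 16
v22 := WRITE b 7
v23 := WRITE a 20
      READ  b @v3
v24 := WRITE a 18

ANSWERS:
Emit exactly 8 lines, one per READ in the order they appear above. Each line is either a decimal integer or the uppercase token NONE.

Answer: 13
NONE
NONE
21
6
5
6
13

Derivation:
v1: WRITE b=13  (b history now [(1, 13)])
READ b @v1: history=[(1, 13)] -> pick v1 -> 13
v2: WRITE b=13  (b history now [(1, 13), (2, 13)])
v3: WRITE a=21  (a history now [(3, 21)])
v4: WRITE b=6  (b history now [(1, 13), (2, 13), (4, 6)])
v5: WRITE a=9  (a history now [(3, 21), (5, 9)])
v6: WRITE a=2  (a history now [(3, 21), (5, 9), (6, 2)])
v7: WRITE a=5  (a history now [(3, 21), (5, 9), (6, 2), (7, 5)])
READ a @v2: history=[(3, 21), (5, 9), (6, 2), (7, 5)] -> no version <= 2 -> NONE
v8: WRITE b=14  (b history now [(1, 13), (2, 13), (4, 6), (8, 14)])
READ a @v2: history=[(3, 21), (5, 9), (6, 2), (7, 5)] -> no version <= 2 -> NONE
v9: WRITE b=20  (b history now [(1, 13), (2, 13), (4, 6), (8, 14), (9, 20)])
READ a @v4: history=[(3, 21), (5, 9), (6, 2), (7, 5)] -> pick v3 -> 21
v10: WRITE a=3  (a history now [(3, 21), (5, 9), (6, 2), (7, 5), (10, 3)])
v11: WRITE b=9  (b history now [(1, 13), (2, 13), (4, 6), (8, 14), (9, 20), (11, 9)])
READ b @v5: history=[(1, 13), (2, 13), (4, 6), (8, 14), (9, 20), (11, 9)] -> pick v4 -> 6
READ a @v7: history=[(3, 21), (5, 9), (6, 2), (7, 5), (10, 3)] -> pick v7 -> 5
v12: WRITE b=7  (b history now [(1, 13), (2, 13), (4, 6), (8, 14), (9, 20), (11, 9), (12, 7)])
READ b @v6: history=[(1, 13), (2, 13), (4, 6), (8, 14), (9, 20), (11, 9), (12, 7)] -> pick v4 -> 6
v13: WRITE a=14  (a history now [(3, 21), (5, 9), (6, 2), (7, 5), (10, 3), (13, 14)])
v14: WRITE a=22  (a history now [(3, 21), (5, 9), (6, 2), (7, 5), (10, 3), (13, 14), (14, 22)])
v15: WRITE a=2  (a history now [(3, 21), (5, 9), (6, 2), (7, 5), (10, 3), (13, 14), (14, 22), (15, 2)])
v16: WRITE a=15  (a history now [(3, 21), (5, 9), (6, 2), (7, 5), (10, 3), (13, 14), (14, 22), (15, 2), (16, 15)])
v17: WRITE b=23  (b history now [(1, 13), (2, 13), (4, 6), (8, 14), (9, 20), (11, 9), (12, 7), (17, 23)])
v18: WRITE a=8  (a history now [(3, 21), (5, 9), (6, 2), (7, 5), (10, 3), (13, 14), (14, 22), (15, 2), (16, 15), (18, 8)])
v19: WRITE a=4  (a history now [(3, 21), (5, 9), (6, 2), (7, 5), (10, 3), (13, 14), (14, 22), (15, 2), (16, 15), (18, 8), (19, 4)])
v20: WRITE a=17  (a history now [(3, 21), (5, 9), (6, 2), (7, 5), (10, 3), (13, 14), (14, 22), (15, 2), (16, 15), (18, 8), (19, 4), (20, 17)])
v21: WRITE b=16  (b history now [(1, 13), (2, 13), (4, 6), (8, 14), (9, 20), (11, 9), (12, 7), (17, 23), (21, 16)])
v22: WRITE b=7  (b history now [(1, 13), (2, 13), (4, 6), (8, 14), (9, 20), (11, 9), (12, 7), (17, 23), (21, 16), (22, 7)])
v23: WRITE a=20  (a history now [(3, 21), (5, 9), (6, 2), (7, 5), (10, 3), (13, 14), (14, 22), (15, 2), (16, 15), (18, 8), (19, 4), (20, 17), (23, 20)])
READ b @v3: history=[(1, 13), (2, 13), (4, 6), (8, 14), (9, 20), (11, 9), (12, 7), (17, 23), (21, 16), (22, 7)] -> pick v2 -> 13
v24: WRITE a=18  (a history now [(3, 21), (5, 9), (6, 2), (7, 5), (10, 3), (13, 14), (14, 22), (15, 2), (16, 15), (18, 8), (19, 4), (20, 17), (23, 20), (24, 18)])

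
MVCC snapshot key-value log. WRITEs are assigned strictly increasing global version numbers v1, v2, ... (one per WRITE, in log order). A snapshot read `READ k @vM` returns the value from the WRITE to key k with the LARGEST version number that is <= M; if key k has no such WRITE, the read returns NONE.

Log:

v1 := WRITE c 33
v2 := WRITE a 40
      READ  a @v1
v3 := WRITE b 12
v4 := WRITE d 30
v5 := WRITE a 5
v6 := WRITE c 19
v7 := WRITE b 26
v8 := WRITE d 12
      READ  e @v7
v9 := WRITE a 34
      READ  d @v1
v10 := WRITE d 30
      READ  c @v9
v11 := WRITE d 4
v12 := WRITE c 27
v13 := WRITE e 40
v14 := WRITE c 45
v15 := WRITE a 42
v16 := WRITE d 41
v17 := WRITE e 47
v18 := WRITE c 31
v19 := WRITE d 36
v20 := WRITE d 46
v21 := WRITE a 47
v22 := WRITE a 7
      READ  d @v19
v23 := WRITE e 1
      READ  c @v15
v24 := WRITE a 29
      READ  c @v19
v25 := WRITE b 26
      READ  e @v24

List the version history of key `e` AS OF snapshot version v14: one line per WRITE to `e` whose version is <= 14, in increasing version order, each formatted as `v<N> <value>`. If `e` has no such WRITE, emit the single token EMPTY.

Answer: v13 40

Derivation:
Scan writes for key=e with version <= 14:
  v1 WRITE c 33 -> skip
  v2 WRITE a 40 -> skip
  v3 WRITE b 12 -> skip
  v4 WRITE d 30 -> skip
  v5 WRITE a 5 -> skip
  v6 WRITE c 19 -> skip
  v7 WRITE b 26 -> skip
  v8 WRITE d 12 -> skip
  v9 WRITE a 34 -> skip
  v10 WRITE d 30 -> skip
  v11 WRITE d 4 -> skip
  v12 WRITE c 27 -> skip
  v13 WRITE e 40 -> keep
  v14 WRITE c 45 -> skip
  v15 WRITE a 42 -> skip
  v16 WRITE d 41 -> skip
  v17 WRITE e 47 -> drop (> snap)
  v18 WRITE c 31 -> skip
  v19 WRITE d 36 -> skip
  v20 WRITE d 46 -> skip
  v21 WRITE a 47 -> skip
  v22 WRITE a 7 -> skip
  v23 WRITE e 1 -> drop (> snap)
  v24 WRITE a 29 -> skip
  v25 WRITE b 26 -> skip
Collected: [(13, 40)]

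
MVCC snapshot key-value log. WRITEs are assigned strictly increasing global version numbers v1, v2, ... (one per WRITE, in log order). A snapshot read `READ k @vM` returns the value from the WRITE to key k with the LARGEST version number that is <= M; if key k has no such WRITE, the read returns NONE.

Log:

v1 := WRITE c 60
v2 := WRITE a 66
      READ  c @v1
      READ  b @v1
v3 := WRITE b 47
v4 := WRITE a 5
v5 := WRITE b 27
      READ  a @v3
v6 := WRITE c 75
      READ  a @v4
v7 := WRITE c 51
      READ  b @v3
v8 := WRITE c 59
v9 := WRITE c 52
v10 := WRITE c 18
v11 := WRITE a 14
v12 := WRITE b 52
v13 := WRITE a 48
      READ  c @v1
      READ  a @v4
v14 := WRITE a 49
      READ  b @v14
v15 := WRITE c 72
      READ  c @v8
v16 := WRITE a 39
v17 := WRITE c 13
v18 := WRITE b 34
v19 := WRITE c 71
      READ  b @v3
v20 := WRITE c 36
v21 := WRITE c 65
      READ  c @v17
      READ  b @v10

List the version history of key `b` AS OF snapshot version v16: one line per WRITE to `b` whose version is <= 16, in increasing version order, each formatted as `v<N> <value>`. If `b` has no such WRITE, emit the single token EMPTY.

Scan writes for key=b with version <= 16:
  v1 WRITE c 60 -> skip
  v2 WRITE a 66 -> skip
  v3 WRITE b 47 -> keep
  v4 WRITE a 5 -> skip
  v5 WRITE b 27 -> keep
  v6 WRITE c 75 -> skip
  v7 WRITE c 51 -> skip
  v8 WRITE c 59 -> skip
  v9 WRITE c 52 -> skip
  v10 WRITE c 18 -> skip
  v11 WRITE a 14 -> skip
  v12 WRITE b 52 -> keep
  v13 WRITE a 48 -> skip
  v14 WRITE a 49 -> skip
  v15 WRITE c 72 -> skip
  v16 WRITE a 39 -> skip
  v17 WRITE c 13 -> skip
  v18 WRITE b 34 -> drop (> snap)
  v19 WRITE c 71 -> skip
  v20 WRITE c 36 -> skip
  v21 WRITE c 65 -> skip
Collected: [(3, 47), (5, 27), (12, 52)]

Answer: v3 47
v5 27
v12 52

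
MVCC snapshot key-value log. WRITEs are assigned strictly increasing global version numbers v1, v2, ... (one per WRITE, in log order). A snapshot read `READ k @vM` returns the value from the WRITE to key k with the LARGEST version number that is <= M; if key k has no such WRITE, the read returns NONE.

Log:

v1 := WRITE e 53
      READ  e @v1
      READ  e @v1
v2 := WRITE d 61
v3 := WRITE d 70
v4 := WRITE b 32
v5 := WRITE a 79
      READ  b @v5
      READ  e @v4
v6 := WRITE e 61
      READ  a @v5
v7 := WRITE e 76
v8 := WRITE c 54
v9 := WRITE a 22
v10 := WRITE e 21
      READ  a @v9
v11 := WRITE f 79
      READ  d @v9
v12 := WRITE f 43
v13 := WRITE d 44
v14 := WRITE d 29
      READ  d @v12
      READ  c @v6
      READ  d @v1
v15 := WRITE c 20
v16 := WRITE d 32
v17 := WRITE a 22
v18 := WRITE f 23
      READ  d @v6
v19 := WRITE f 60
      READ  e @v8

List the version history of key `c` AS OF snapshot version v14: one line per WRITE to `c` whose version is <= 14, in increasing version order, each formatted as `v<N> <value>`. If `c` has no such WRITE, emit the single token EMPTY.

Scan writes for key=c with version <= 14:
  v1 WRITE e 53 -> skip
  v2 WRITE d 61 -> skip
  v3 WRITE d 70 -> skip
  v4 WRITE b 32 -> skip
  v5 WRITE a 79 -> skip
  v6 WRITE e 61 -> skip
  v7 WRITE e 76 -> skip
  v8 WRITE c 54 -> keep
  v9 WRITE a 22 -> skip
  v10 WRITE e 21 -> skip
  v11 WRITE f 79 -> skip
  v12 WRITE f 43 -> skip
  v13 WRITE d 44 -> skip
  v14 WRITE d 29 -> skip
  v15 WRITE c 20 -> drop (> snap)
  v16 WRITE d 32 -> skip
  v17 WRITE a 22 -> skip
  v18 WRITE f 23 -> skip
  v19 WRITE f 60 -> skip
Collected: [(8, 54)]

Answer: v8 54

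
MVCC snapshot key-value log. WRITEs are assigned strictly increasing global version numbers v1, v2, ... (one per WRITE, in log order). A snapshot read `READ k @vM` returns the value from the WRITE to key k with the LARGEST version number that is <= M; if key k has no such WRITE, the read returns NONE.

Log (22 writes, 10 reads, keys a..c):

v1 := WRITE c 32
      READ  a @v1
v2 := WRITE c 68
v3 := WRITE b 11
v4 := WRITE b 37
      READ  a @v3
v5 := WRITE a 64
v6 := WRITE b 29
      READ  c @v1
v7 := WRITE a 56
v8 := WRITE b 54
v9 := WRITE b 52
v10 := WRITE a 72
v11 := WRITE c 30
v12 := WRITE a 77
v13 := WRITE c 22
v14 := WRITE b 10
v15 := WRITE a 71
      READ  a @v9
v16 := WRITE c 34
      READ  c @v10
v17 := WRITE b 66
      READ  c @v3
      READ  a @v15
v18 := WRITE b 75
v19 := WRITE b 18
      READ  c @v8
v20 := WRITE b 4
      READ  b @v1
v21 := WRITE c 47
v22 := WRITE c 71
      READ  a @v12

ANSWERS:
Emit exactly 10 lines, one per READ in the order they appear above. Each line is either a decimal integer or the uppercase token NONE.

v1: WRITE c=32  (c history now [(1, 32)])
READ a @v1: history=[] -> no version <= 1 -> NONE
v2: WRITE c=68  (c history now [(1, 32), (2, 68)])
v3: WRITE b=11  (b history now [(3, 11)])
v4: WRITE b=37  (b history now [(3, 11), (4, 37)])
READ a @v3: history=[] -> no version <= 3 -> NONE
v5: WRITE a=64  (a history now [(5, 64)])
v6: WRITE b=29  (b history now [(3, 11), (4, 37), (6, 29)])
READ c @v1: history=[(1, 32), (2, 68)] -> pick v1 -> 32
v7: WRITE a=56  (a history now [(5, 64), (7, 56)])
v8: WRITE b=54  (b history now [(3, 11), (4, 37), (6, 29), (8, 54)])
v9: WRITE b=52  (b history now [(3, 11), (4, 37), (6, 29), (8, 54), (9, 52)])
v10: WRITE a=72  (a history now [(5, 64), (7, 56), (10, 72)])
v11: WRITE c=30  (c history now [(1, 32), (2, 68), (11, 30)])
v12: WRITE a=77  (a history now [(5, 64), (7, 56), (10, 72), (12, 77)])
v13: WRITE c=22  (c history now [(1, 32), (2, 68), (11, 30), (13, 22)])
v14: WRITE b=10  (b history now [(3, 11), (4, 37), (6, 29), (8, 54), (9, 52), (14, 10)])
v15: WRITE a=71  (a history now [(5, 64), (7, 56), (10, 72), (12, 77), (15, 71)])
READ a @v9: history=[(5, 64), (7, 56), (10, 72), (12, 77), (15, 71)] -> pick v7 -> 56
v16: WRITE c=34  (c history now [(1, 32), (2, 68), (11, 30), (13, 22), (16, 34)])
READ c @v10: history=[(1, 32), (2, 68), (11, 30), (13, 22), (16, 34)] -> pick v2 -> 68
v17: WRITE b=66  (b history now [(3, 11), (4, 37), (6, 29), (8, 54), (9, 52), (14, 10), (17, 66)])
READ c @v3: history=[(1, 32), (2, 68), (11, 30), (13, 22), (16, 34)] -> pick v2 -> 68
READ a @v15: history=[(5, 64), (7, 56), (10, 72), (12, 77), (15, 71)] -> pick v15 -> 71
v18: WRITE b=75  (b history now [(3, 11), (4, 37), (6, 29), (8, 54), (9, 52), (14, 10), (17, 66), (18, 75)])
v19: WRITE b=18  (b history now [(3, 11), (4, 37), (6, 29), (8, 54), (9, 52), (14, 10), (17, 66), (18, 75), (19, 18)])
READ c @v8: history=[(1, 32), (2, 68), (11, 30), (13, 22), (16, 34)] -> pick v2 -> 68
v20: WRITE b=4  (b history now [(3, 11), (4, 37), (6, 29), (8, 54), (9, 52), (14, 10), (17, 66), (18, 75), (19, 18), (20, 4)])
READ b @v1: history=[(3, 11), (4, 37), (6, 29), (8, 54), (9, 52), (14, 10), (17, 66), (18, 75), (19, 18), (20, 4)] -> no version <= 1 -> NONE
v21: WRITE c=47  (c history now [(1, 32), (2, 68), (11, 30), (13, 22), (16, 34), (21, 47)])
v22: WRITE c=71  (c history now [(1, 32), (2, 68), (11, 30), (13, 22), (16, 34), (21, 47), (22, 71)])
READ a @v12: history=[(5, 64), (7, 56), (10, 72), (12, 77), (15, 71)] -> pick v12 -> 77

Answer: NONE
NONE
32
56
68
68
71
68
NONE
77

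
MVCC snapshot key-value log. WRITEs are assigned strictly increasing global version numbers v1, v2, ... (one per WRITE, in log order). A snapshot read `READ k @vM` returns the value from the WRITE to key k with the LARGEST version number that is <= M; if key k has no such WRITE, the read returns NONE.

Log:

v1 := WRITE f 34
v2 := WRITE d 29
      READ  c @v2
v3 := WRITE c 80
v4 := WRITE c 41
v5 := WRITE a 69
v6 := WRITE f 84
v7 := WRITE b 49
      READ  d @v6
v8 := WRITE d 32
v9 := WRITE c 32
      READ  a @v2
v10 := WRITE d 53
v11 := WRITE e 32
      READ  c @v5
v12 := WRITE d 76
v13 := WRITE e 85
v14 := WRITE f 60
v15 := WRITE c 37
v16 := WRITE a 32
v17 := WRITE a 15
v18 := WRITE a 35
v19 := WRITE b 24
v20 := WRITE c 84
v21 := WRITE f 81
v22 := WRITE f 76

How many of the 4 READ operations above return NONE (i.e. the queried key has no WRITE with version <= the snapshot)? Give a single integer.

Answer: 2

Derivation:
v1: WRITE f=34  (f history now [(1, 34)])
v2: WRITE d=29  (d history now [(2, 29)])
READ c @v2: history=[] -> no version <= 2 -> NONE
v3: WRITE c=80  (c history now [(3, 80)])
v4: WRITE c=41  (c history now [(3, 80), (4, 41)])
v5: WRITE a=69  (a history now [(5, 69)])
v6: WRITE f=84  (f history now [(1, 34), (6, 84)])
v7: WRITE b=49  (b history now [(7, 49)])
READ d @v6: history=[(2, 29)] -> pick v2 -> 29
v8: WRITE d=32  (d history now [(2, 29), (8, 32)])
v9: WRITE c=32  (c history now [(3, 80), (4, 41), (9, 32)])
READ a @v2: history=[(5, 69)] -> no version <= 2 -> NONE
v10: WRITE d=53  (d history now [(2, 29), (8, 32), (10, 53)])
v11: WRITE e=32  (e history now [(11, 32)])
READ c @v5: history=[(3, 80), (4, 41), (9, 32)] -> pick v4 -> 41
v12: WRITE d=76  (d history now [(2, 29), (8, 32), (10, 53), (12, 76)])
v13: WRITE e=85  (e history now [(11, 32), (13, 85)])
v14: WRITE f=60  (f history now [(1, 34), (6, 84), (14, 60)])
v15: WRITE c=37  (c history now [(3, 80), (4, 41), (9, 32), (15, 37)])
v16: WRITE a=32  (a history now [(5, 69), (16, 32)])
v17: WRITE a=15  (a history now [(5, 69), (16, 32), (17, 15)])
v18: WRITE a=35  (a history now [(5, 69), (16, 32), (17, 15), (18, 35)])
v19: WRITE b=24  (b history now [(7, 49), (19, 24)])
v20: WRITE c=84  (c history now [(3, 80), (4, 41), (9, 32), (15, 37), (20, 84)])
v21: WRITE f=81  (f history now [(1, 34), (6, 84), (14, 60), (21, 81)])
v22: WRITE f=76  (f history now [(1, 34), (6, 84), (14, 60), (21, 81), (22, 76)])
Read results in order: ['NONE', '29', 'NONE', '41']
NONE count = 2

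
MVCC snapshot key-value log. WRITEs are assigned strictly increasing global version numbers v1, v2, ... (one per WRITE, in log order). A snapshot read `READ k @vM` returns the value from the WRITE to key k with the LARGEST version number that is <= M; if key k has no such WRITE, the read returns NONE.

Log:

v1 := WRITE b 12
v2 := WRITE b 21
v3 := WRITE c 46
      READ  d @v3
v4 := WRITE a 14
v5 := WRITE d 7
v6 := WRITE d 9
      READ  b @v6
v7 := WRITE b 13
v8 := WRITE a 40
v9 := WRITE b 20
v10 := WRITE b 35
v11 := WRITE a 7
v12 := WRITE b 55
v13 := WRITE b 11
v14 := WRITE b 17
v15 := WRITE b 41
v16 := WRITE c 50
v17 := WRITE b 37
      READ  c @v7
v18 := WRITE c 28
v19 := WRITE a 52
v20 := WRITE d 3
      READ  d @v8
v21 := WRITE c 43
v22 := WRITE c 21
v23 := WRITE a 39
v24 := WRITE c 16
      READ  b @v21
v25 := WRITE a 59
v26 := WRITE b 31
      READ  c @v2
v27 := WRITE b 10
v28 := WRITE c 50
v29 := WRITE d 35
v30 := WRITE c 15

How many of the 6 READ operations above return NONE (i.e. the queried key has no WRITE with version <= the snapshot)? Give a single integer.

Answer: 2

Derivation:
v1: WRITE b=12  (b history now [(1, 12)])
v2: WRITE b=21  (b history now [(1, 12), (2, 21)])
v3: WRITE c=46  (c history now [(3, 46)])
READ d @v3: history=[] -> no version <= 3 -> NONE
v4: WRITE a=14  (a history now [(4, 14)])
v5: WRITE d=7  (d history now [(5, 7)])
v6: WRITE d=9  (d history now [(5, 7), (6, 9)])
READ b @v6: history=[(1, 12), (2, 21)] -> pick v2 -> 21
v7: WRITE b=13  (b history now [(1, 12), (2, 21), (7, 13)])
v8: WRITE a=40  (a history now [(4, 14), (8, 40)])
v9: WRITE b=20  (b history now [(1, 12), (2, 21), (7, 13), (9, 20)])
v10: WRITE b=35  (b history now [(1, 12), (2, 21), (7, 13), (9, 20), (10, 35)])
v11: WRITE a=7  (a history now [(4, 14), (8, 40), (11, 7)])
v12: WRITE b=55  (b history now [(1, 12), (2, 21), (7, 13), (9, 20), (10, 35), (12, 55)])
v13: WRITE b=11  (b history now [(1, 12), (2, 21), (7, 13), (9, 20), (10, 35), (12, 55), (13, 11)])
v14: WRITE b=17  (b history now [(1, 12), (2, 21), (7, 13), (9, 20), (10, 35), (12, 55), (13, 11), (14, 17)])
v15: WRITE b=41  (b history now [(1, 12), (2, 21), (7, 13), (9, 20), (10, 35), (12, 55), (13, 11), (14, 17), (15, 41)])
v16: WRITE c=50  (c history now [(3, 46), (16, 50)])
v17: WRITE b=37  (b history now [(1, 12), (2, 21), (7, 13), (9, 20), (10, 35), (12, 55), (13, 11), (14, 17), (15, 41), (17, 37)])
READ c @v7: history=[(3, 46), (16, 50)] -> pick v3 -> 46
v18: WRITE c=28  (c history now [(3, 46), (16, 50), (18, 28)])
v19: WRITE a=52  (a history now [(4, 14), (8, 40), (11, 7), (19, 52)])
v20: WRITE d=3  (d history now [(5, 7), (6, 9), (20, 3)])
READ d @v8: history=[(5, 7), (6, 9), (20, 3)] -> pick v6 -> 9
v21: WRITE c=43  (c history now [(3, 46), (16, 50), (18, 28), (21, 43)])
v22: WRITE c=21  (c history now [(3, 46), (16, 50), (18, 28), (21, 43), (22, 21)])
v23: WRITE a=39  (a history now [(4, 14), (8, 40), (11, 7), (19, 52), (23, 39)])
v24: WRITE c=16  (c history now [(3, 46), (16, 50), (18, 28), (21, 43), (22, 21), (24, 16)])
READ b @v21: history=[(1, 12), (2, 21), (7, 13), (9, 20), (10, 35), (12, 55), (13, 11), (14, 17), (15, 41), (17, 37)] -> pick v17 -> 37
v25: WRITE a=59  (a history now [(4, 14), (8, 40), (11, 7), (19, 52), (23, 39), (25, 59)])
v26: WRITE b=31  (b history now [(1, 12), (2, 21), (7, 13), (9, 20), (10, 35), (12, 55), (13, 11), (14, 17), (15, 41), (17, 37), (26, 31)])
READ c @v2: history=[(3, 46), (16, 50), (18, 28), (21, 43), (22, 21), (24, 16)] -> no version <= 2 -> NONE
v27: WRITE b=10  (b history now [(1, 12), (2, 21), (7, 13), (9, 20), (10, 35), (12, 55), (13, 11), (14, 17), (15, 41), (17, 37), (26, 31), (27, 10)])
v28: WRITE c=50  (c history now [(3, 46), (16, 50), (18, 28), (21, 43), (22, 21), (24, 16), (28, 50)])
v29: WRITE d=35  (d history now [(5, 7), (6, 9), (20, 3), (29, 35)])
v30: WRITE c=15  (c history now [(3, 46), (16, 50), (18, 28), (21, 43), (22, 21), (24, 16), (28, 50), (30, 15)])
Read results in order: ['NONE', '21', '46', '9', '37', 'NONE']
NONE count = 2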